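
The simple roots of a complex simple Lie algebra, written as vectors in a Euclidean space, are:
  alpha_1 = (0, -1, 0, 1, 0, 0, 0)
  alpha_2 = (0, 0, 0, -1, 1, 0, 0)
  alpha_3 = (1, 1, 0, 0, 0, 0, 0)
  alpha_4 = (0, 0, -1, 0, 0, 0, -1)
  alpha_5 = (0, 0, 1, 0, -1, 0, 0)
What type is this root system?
type A_5

Compute the Cartan integers a_ij = 2(alpha_i, alpha_j)/(alpha_j, alpha_j); the resulting 5x5 Cartan matrix is
[[2, -1, -1, 0, 0], [-1, 2, 0, 0, -1], [-1, 0, 2, 0, 0], [0, 0, 0, 2, -1], [0, -1, 0, -1, 2]].
All simple roots have the same length, so the diagram is simply laced. The associated Dynkin diagram is a chain of 5 nodes with single edges (A_5), so the type is A_5 (the algebra sl(6)).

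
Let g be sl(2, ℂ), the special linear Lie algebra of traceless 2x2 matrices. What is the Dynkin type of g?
This is sl(2), which has dimension 2^2 - 1 = 3 and rank 2 - 1 = 1 (a Cartan subalgebra is the diagonal traceless matrices). In the classification of classical Lie algebras, the special linear algebra sl(n+1) has type A_n; here n = 1, so the Dynkin diagram is a chain of 1 nodes with single edges (A_1). Hence the type is A_1.

A_1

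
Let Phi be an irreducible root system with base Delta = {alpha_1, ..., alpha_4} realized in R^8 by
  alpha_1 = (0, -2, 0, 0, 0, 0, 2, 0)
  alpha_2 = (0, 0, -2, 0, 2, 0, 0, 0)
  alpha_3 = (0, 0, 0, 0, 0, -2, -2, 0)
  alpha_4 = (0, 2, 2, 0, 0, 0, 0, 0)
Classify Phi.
Compute the Cartan integers a_ij = 2(alpha_i, alpha_j)/(alpha_j, alpha_j); the resulting 4x4 Cartan matrix is
[[2, 0, -1, -1], [0, 2, 0, -1], [-1, 0, 2, 0], [-1, -1, 0, 2]].
All simple roots have the same length, so the diagram is simply laced. The associated Dynkin diagram is a chain of 4 nodes with single edges (A_4), so the type is A_4 (the algebra sl(5)).

A_4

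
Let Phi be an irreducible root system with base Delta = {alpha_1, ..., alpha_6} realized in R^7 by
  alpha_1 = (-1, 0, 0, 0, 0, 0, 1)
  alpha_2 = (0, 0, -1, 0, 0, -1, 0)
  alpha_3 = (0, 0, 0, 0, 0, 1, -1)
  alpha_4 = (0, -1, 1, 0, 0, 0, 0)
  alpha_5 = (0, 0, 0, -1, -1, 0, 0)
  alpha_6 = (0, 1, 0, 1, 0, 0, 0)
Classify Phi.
Compute the Cartan integers a_ij = 2(alpha_i, alpha_j)/(alpha_j, alpha_j); the resulting 6x6 Cartan matrix is
[[2, 0, -1, 0, 0, 0], [0, 2, -1, -1, 0, 0], [-1, -1, 2, 0, 0, 0], [0, -1, 0, 2, 0, -1], [0, 0, 0, 0, 2, -1], [0, 0, 0, -1, -1, 2]].
All simple roots have the same length, so the diagram is simply laced. The associated Dynkin diagram is a chain of 6 nodes with single edges (A_6), so the type is A_6 (the algebra sl(7)).

A_6 (sl(7))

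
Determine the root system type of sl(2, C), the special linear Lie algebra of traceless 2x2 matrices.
type A_1

This is sl(2), which has dimension 2^2 - 1 = 3 and rank 2 - 1 = 1 (a Cartan subalgebra is the diagonal traceless matrices). In the classification of classical Lie algebras, the special linear algebra sl(n+1) has type A_n; here n = 1, so the Dynkin diagram is a chain of 1 nodes with single edges (A_1). Hence the type is A_1.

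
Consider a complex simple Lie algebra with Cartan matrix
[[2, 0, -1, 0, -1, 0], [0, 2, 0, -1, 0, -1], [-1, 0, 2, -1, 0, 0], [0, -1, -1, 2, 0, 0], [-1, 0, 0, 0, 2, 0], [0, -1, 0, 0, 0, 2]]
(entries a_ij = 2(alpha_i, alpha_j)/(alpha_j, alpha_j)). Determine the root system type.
The matrix has rank 6 with 2's on the diagonal. Reading the off-diagonal entries as Dynkin edges (a single edge where a_ij = a_ji = -1; a double or triple edge where a_ij * a_ji = 2 or 3), the diagram is a chain of 6 nodes with single edges (A_6). One simple-root ordering that puts it in standard form is (alpha_5, alpha_1, alpha_3, alpha_4, alpha_2, alpha_6). So the algebra is type A_6, i.e. sl(7).

A6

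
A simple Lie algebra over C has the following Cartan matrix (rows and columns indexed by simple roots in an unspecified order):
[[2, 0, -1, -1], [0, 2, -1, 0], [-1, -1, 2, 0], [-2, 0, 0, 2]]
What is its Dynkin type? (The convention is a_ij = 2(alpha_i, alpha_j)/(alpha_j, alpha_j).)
C4

The matrix has rank 4 with 2's on the diagonal. Reading the off-diagonal entries as Dynkin edges (a single edge where a_ij = a_ji = -1; a double or triple edge where a_ij * a_ji = 2 or 3), the diagram is a chain of 4 nodes with a double edge at one end; the terminal node there is the unique long simple root (C_4). One simple-root ordering that puts it in standard form is (alpha_2, alpha_3, alpha_1, alpha_4). So the algebra is type C_4, i.e. sp(8).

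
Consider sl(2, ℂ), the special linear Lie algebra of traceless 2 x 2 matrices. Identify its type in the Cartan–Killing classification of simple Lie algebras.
This is sl(2), which has dimension 2^2 - 1 = 3 and rank 2 - 1 = 1 (a Cartan subalgebra is the diagonal traceless matrices). In the classification of classical Lie algebras, the special linear algebra sl(n+1) has type A_n; here n = 1, so the Dynkin diagram is a chain of 1 nodes with single edges (A_1). Hence the type is A_1.

A_1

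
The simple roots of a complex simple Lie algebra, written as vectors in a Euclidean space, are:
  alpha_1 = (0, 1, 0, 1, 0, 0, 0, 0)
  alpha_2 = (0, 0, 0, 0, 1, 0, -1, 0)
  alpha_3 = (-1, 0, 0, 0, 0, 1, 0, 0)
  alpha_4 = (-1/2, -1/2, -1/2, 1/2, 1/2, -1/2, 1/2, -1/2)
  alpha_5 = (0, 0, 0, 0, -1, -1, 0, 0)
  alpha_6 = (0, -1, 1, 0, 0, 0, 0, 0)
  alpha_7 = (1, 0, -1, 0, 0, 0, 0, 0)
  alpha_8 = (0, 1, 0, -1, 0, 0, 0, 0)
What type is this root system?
E_8

Compute the Cartan integers a_ij = 2(alpha_i, alpha_j)/(alpha_j, alpha_j); the resulting 8x8 Cartan matrix is
[[2, 0, 0, 0, 0, -1, 0, 0], [0, 2, 0, 0, -1, 0, 0, 0], [0, 0, 2, 0, -1, 0, -1, 0], [0, 0, 0, 2, 0, 0, 0, -1], [0, -1, -1, 0, 2, 0, 0, 0], [-1, 0, 0, 0, 0, 2, -1, -1], [0, 0, -1, 0, 0, -1, 2, 0], [0, 0, 0, -1, 0, -1, 0, 2]].
All simple roots have the same length, so the diagram is simply laced. The associated Dynkin diagram is a chain of 7 nodes with one extra node attached to the third node from one end (E_8), so the type is E_8.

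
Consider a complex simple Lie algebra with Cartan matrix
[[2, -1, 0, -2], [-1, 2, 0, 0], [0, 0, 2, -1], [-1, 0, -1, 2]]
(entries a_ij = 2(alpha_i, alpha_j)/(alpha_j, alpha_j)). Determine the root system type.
The matrix has rank 4 with 2's on the diagonal. Reading the off-diagonal entries as Dynkin edges (a single edge where a_ij = a_ji = -1; a double or triple edge where a_ij * a_ji = 2 or 3), the diagram is a chain of 4 nodes with a double edge between the middle two (F_4). One simple-root ordering that puts it in standard form is (alpha_2, alpha_1, alpha_4, alpha_3). So the algebra is type F_4.

F_4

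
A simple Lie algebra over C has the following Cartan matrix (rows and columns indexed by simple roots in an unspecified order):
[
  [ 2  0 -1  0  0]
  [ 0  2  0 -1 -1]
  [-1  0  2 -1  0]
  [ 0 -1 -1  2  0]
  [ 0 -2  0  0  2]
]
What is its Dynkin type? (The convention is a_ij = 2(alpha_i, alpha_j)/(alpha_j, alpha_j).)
The matrix has rank 5 with 2's on the diagonal. Reading the off-diagonal entries as Dynkin edges (a single edge where a_ij = a_ji = -1; a double or triple edge where a_ij * a_ji = 2 or 3), the diagram is a chain of 5 nodes with a double edge at one end; the terminal node there is the unique long simple root (C_5). One simple-root ordering that puts it in standard form is (alpha_1, alpha_3, alpha_4, alpha_2, alpha_5). So the algebra is type C_5, i.e. sp(10).

type C_5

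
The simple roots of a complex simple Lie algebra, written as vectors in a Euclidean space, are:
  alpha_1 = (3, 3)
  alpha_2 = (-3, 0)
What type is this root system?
Compute the Cartan integers a_ij = 2(alpha_i, alpha_j)/(alpha_j, alpha_j); the resulting 2x2 Cartan matrix is
[[2, -2], [-1, 2]].
The roots have two lengths (squared-length ratio 2:1); the short ones are alpha_{2}. The associated Dynkin diagram is a chain of 2 nodes with a double edge at one end; the terminal node there is the unique short simple root (B_2), so the type is B_2 (the algebra so(5)).

type B_2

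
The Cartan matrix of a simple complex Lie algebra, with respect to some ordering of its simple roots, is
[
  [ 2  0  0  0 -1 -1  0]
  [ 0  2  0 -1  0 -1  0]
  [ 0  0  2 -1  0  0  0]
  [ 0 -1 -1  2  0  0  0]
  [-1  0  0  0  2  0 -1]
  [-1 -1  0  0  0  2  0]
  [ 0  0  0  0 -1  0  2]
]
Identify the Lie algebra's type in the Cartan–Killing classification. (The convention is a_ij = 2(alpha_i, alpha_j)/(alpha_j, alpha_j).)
The matrix has rank 7 with 2's on the diagonal. Reading the off-diagonal entries as Dynkin edges (a single edge where a_ij = a_ji = -1; a double or triple edge where a_ij * a_ji = 2 or 3), the diagram is a chain of 7 nodes with single edges (A_7). One simple-root ordering that puts it in standard form is (alpha_7, alpha_5, alpha_1, alpha_6, alpha_2, alpha_4, alpha_3). So the algebra is type A_7, i.e. sl(8).

A_7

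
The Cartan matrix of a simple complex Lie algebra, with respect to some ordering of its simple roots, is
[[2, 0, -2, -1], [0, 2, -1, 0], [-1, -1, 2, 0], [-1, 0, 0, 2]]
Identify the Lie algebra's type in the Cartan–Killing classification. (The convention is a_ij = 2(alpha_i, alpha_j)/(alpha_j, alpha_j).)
type F_4

The matrix has rank 4 with 2's on the diagonal. Reading the off-diagonal entries as Dynkin edges (a single edge where a_ij = a_ji = -1; a double or triple edge where a_ij * a_ji = 2 or 3), the diagram is a chain of 4 nodes with a double edge between the middle two (F_4). One simple-root ordering that puts it in standard form is (alpha_4, alpha_1, alpha_3, alpha_2). So the algebra is type F_4.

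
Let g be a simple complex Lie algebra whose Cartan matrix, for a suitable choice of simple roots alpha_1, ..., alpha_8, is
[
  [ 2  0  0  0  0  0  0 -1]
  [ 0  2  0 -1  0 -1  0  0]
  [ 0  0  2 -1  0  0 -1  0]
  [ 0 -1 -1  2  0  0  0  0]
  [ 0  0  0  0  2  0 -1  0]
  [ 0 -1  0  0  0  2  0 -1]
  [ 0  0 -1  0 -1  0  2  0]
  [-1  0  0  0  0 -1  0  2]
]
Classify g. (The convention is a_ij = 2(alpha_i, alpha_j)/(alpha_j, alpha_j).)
The matrix has rank 8 with 2's on the diagonal. Reading the off-diagonal entries as Dynkin edges (a single edge where a_ij = a_ji = -1; a double or triple edge where a_ij * a_ji = 2 or 3), the diagram is a chain of 8 nodes with single edges (A_8). One simple-root ordering that puts it in standard form is (alpha_5, alpha_7, alpha_3, alpha_4, alpha_2, alpha_6, alpha_8, alpha_1). So the algebra is type A_8, i.e. sl(9).

A_8 (sl(9))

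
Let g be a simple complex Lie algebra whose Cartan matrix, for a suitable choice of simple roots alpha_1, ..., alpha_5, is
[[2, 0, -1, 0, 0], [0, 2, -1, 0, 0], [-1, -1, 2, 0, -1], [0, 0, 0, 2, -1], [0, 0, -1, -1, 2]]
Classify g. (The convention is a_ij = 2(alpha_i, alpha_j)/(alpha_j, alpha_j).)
D5

The matrix has rank 5 with 2's on the diagonal. Reading the off-diagonal entries as Dynkin edges (a single edge where a_ij = a_ji = -1; a double or triple edge where a_ij * a_ji = 2 or 3), the diagram is a chain of 3 nodes with a fork of two nodes at one end (D_5). One simple-root ordering that puts it in standard form is (alpha_4, alpha_5, alpha_3, alpha_1, alpha_2). So the algebra is type D_5, i.e. so(10).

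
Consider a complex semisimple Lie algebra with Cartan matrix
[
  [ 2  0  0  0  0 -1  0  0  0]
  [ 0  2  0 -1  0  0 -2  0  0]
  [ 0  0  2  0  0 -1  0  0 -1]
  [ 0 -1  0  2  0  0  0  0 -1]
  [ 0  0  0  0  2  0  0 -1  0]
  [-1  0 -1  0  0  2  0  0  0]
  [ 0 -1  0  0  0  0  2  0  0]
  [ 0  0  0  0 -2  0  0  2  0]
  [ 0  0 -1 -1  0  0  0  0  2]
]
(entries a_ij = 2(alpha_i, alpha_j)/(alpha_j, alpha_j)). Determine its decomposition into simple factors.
type B_2 + type B_7

The diagram associated to this matrix has two connected components: the simple roots {alpha_5, alpha_8} form a chain of 2 nodes with a double edge at one end; the terminal node there is the unique short simple root (B_2), and {alpha_1, alpha_2, alpha_3, alpha_4, alpha_6, alpha_7, alpha_9} form a chain of 7 nodes with a double edge at one end; the terminal node there is the unique short simple root (B_7). A semisimple Lie algebra decomposes uniquely as the direct sum of simple ideals, one per connected component of its Dynkin diagram, so g ≅ B_2 ⊕ B_7 (dimension 10 + 105 = 115).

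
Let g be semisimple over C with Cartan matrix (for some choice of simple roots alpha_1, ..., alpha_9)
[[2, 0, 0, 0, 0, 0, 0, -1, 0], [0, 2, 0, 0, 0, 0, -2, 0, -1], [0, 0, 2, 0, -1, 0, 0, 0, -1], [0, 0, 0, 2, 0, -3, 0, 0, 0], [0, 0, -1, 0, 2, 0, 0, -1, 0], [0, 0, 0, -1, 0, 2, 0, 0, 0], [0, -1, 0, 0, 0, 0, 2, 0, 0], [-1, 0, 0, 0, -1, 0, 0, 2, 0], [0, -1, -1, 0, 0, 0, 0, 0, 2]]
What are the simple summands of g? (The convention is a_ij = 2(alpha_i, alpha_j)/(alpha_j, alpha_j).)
The diagram associated to this matrix has two connected components: the simple roots {alpha_1, alpha_2, alpha_3, alpha_5, alpha_7, alpha_8, alpha_9} form a chain of 7 nodes with a double edge at one end; the terminal node there is the unique short simple root (B_7), and {alpha_4, alpha_6} form two nodes joined by a triple edge (G_2). A semisimple Lie algebra decomposes uniquely as the direct sum of simple ideals, one per connected component of its Dynkin diagram, so g ≅ B_7 ⊕ G_2 (dimension 105 + 14 = 119).

B_7 ⊕ G_2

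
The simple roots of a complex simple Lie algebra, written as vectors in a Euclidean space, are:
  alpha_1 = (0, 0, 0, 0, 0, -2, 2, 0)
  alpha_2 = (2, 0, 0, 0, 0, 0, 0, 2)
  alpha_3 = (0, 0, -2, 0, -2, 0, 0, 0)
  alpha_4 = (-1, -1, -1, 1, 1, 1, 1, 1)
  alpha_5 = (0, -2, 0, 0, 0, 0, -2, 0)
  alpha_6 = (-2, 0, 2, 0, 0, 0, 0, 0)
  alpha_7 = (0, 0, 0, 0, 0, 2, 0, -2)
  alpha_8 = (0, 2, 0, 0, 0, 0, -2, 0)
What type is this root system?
type E_8

Compute the Cartan integers a_ij = 2(alpha_i, alpha_j)/(alpha_j, alpha_j); the resulting 8x8 Cartan matrix is
[[2, 0, 0, 0, -1, 0, -1, -1], [0, 2, 0, 0, 0, -1, -1, 0], [0, 0, 2, 0, 0, -1, 0, 0], [0, 0, 0, 2, 0, 0, 0, -1], [-1, 0, 0, 0, 2, 0, 0, 0], [0, -1, -1, 0, 0, 2, 0, 0], [-1, -1, 0, 0, 0, 0, 2, 0], [-1, 0, 0, -1, 0, 0, 0, 2]].
All simple roots have the same length, so the diagram is simply laced. The associated Dynkin diagram is a chain of 7 nodes with one extra node attached to the third node from one end (E_8), so the type is E_8.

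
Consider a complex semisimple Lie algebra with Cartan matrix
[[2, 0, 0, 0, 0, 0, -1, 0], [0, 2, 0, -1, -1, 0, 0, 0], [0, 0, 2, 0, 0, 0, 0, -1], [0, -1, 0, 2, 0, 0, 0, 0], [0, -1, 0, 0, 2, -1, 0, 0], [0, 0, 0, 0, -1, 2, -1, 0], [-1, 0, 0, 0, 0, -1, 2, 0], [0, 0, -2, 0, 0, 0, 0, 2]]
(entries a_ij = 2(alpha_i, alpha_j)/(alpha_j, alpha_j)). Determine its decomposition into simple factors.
type A_6 + type B_2

The diagram associated to this matrix has two connected components: the simple roots {alpha_1, alpha_2, alpha_4, alpha_5, alpha_6, alpha_7} form a chain of 6 nodes with single edges (A_6), and {alpha_3, alpha_8} form a chain of 2 nodes with a double edge at one end; the terminal node there is the unique short simple root (B_2). A semisimple Lie algebra decomposes uniquely as the direct sum of simple ideals, one per connected component of its Dynkin diagram, so g ≅ A_6 ⊕ B_2 (dimension 48 + 10 = 58).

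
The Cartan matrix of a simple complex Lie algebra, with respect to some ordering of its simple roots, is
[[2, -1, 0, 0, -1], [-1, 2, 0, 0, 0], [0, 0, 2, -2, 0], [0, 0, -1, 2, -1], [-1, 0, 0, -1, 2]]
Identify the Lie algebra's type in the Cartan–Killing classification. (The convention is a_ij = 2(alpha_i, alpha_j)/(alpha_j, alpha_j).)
The matrix has rank 5 with 2's on the diagonal. Reading the off-diagonal entries as Dynkin edges (a single edge where a_ij = a_ji = -1; a double or triple edge where a_ij * a_ji = 2 or 3), the diagram is a chain of 5 nodes with a double edge at one end; the terminal node there is the unique long simple root (C_5). One simple-root ordering that puts it in standard form is (alpha_2, alpha_1, alpha_5, alpha_4, alpha_3). So the algebra is type C_5, i.e. sp(10).

C5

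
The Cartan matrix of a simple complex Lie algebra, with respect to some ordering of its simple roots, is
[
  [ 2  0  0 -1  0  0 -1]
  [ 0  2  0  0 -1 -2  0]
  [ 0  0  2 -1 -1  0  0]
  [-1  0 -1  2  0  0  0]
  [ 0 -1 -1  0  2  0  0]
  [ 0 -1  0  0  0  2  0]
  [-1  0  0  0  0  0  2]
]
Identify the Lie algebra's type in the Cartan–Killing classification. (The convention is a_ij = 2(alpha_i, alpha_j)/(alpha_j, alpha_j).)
type B_7

The matrix has rank 7 with 2's on the diagonal. Reading the off-diagonal entries as Dynkin edges (a single edge where a_ij = a_ji = -1; a double or triple edge where a_ij * a_ji = 2 or 3), the diagram is a chain of 7 nodes with a double edge at one end; the terminal node there is the unique short simple root (B_7). One simple-root ordering that puts it in standard form is (alpha_7, alpha_1, alpha_4, alpha_3, alpha_5, alpha_2, alpha_6). So the algebra is type B_7, i.e. so(15).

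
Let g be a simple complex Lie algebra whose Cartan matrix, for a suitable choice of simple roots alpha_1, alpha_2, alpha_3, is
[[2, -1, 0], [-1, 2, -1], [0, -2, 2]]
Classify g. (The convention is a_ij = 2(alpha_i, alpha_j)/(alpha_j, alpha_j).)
The matrix has rank 3 with 2's on the diagonal. Reading the off-diagonal entries as Dynkin edges (a single edge where a_ij = a_ji = -1; a double or triple edge where a_ij * a_ji = 2 or 3), the diagram is a chain of 3 nodes with a double edge at one end; the terminal node there is the unique long simple root (C_3). One simple-root ordering that puts it in standard form is (alpha_1, alpha_2, alpha_3). So the algebra is type C_3, i.e. sp(6).

C3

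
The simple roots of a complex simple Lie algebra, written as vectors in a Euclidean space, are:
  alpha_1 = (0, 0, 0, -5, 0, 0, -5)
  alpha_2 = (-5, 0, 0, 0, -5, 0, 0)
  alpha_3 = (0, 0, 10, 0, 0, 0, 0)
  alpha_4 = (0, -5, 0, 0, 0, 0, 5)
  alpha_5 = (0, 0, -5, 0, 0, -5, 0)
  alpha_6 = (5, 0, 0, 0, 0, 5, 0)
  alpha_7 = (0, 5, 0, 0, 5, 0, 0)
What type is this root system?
Compute the Cartan integers a_ij = 2(alpha_i, alpha_j)/(alpha_j, alpha_j); the resulting 7x7 Cartan matrix is
[[2, 0, 0, -1, 0, 0, 0], [0, 2, 0, 0, 0, -1, -1], [0, 0, 2, 0, -2, 0, 0], [-1, 0, 0, 2, 0, 0, -1], [0, 0, -1, 0, 2, -1, 0], [0, -1, 0, 0, -1, 2, 0], [0, -1, 0, -1, 0, 0, 2]].
The roots have two lengths (squared-length ratio 2:1); the short ones are alpha_{1,2,4,5,6,7}. The associated Dynkin diagram is a chain of 7 nodes with a double edge at one end; the terminal node there is the unique long simple root (C_7), so the type is C_7 (the algebra sp(14)).

type C_7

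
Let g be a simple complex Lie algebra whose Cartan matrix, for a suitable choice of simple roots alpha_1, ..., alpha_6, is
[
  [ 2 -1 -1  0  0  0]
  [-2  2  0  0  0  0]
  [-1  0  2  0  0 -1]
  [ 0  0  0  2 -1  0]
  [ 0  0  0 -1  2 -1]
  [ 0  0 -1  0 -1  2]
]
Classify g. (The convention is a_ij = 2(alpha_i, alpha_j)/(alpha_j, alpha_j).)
type C_6

The matrix has rank 6 with 2's on the diagonal. Reading the off-diagonal entries as Dynkin edges (a single edge where a_ij = a_ji = -1; a double or triple edge where a_ij * a_ji = 2 or 3), the diagram is a chain of 6 nodes with a double edge at one end; the terminal node there is the unique long simple root (C_6). One simple-root ordering that puts it in standard form is (alpha_4, alpha_5, alpha_6, alpha_3, alpha_1, alpha_2). So the algebra is type C_6, i.e. sp(12).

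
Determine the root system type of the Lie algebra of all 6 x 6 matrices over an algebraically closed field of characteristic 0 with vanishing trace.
A_5 (sl(6))

This is sl(6), which has dimension 6^2 - 1 = 35 and rank 6 - 1 = 5 (a Cartan subalgebra is the diagonal traceless matrices). In the classification of classical Lie algebras, the special linear algebra sl(n+1) has type A_n; here n = 5, so the Dynkin diagram is a chain of 5 nodes with single edges (A_5). Hence the type is A_5.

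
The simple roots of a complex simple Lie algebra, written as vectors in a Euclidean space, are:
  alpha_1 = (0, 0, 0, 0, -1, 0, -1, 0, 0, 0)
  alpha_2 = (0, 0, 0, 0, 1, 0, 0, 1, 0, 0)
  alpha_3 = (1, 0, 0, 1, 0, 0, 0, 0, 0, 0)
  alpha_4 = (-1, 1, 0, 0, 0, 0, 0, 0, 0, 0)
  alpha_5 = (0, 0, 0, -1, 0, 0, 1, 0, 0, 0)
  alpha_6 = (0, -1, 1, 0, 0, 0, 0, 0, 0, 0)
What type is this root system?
Compute the Cartan integers a_ij = 2(alpha_i, alpha_j)/(alpha_j, alpha_j); the resulting 6x6 Cartan matrix is
[[2, -1, 0, 0, -1, 0], [-1, 2, 0, 0, 0, 0], [0, 0, 2, -1, -1, 0], [0, 0, -1, 2, 0, -1], [-1, 0, -1, 0, 2, 0], [0, 0, 0, -1, 0, 2]].
All simple roots have the same length, so the diagram is simply laced. The associated Dynkin diagram is a chain of 6 nodes with single edges (A_6), so the type is A_6 (the algebra sl(7)).

A_6 (sl(7))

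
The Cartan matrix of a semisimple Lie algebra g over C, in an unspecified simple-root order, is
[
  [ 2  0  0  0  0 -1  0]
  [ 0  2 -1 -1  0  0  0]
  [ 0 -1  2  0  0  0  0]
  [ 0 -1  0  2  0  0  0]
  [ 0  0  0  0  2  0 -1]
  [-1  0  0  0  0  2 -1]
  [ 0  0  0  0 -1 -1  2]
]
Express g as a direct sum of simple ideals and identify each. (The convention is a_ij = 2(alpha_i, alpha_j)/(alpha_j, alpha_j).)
The diagram associated to this matrix has two connected components: the simple roots {alpha_2, alpha_3, alpha_4} form a chain of 3 nodes with single edges (A_3), and {alpha_1, alpha_5, alpha_6, alpha_7} form a chain of 4 nodes with single edges (A_4). A semisimple Lie algebra decomposes uniquely as the direct sum of simple ideals, one per connected component of its Dynkin diagram, so g ≅ A_3 ⊕ A_4 (dimension 15 + 24 = 39).

A_3 + A_4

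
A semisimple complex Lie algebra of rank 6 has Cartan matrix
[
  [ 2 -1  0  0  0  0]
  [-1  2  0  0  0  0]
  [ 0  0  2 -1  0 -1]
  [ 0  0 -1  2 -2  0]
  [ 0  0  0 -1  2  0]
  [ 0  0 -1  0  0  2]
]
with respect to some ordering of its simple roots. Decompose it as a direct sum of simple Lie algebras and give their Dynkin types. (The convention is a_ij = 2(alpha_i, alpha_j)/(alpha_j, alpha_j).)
The diagram associated to this matrix has two connected components: the simple roots {alpha_1, alpha_2} form a chain of 2 nodes with single edges (A_2), and {alpha_3, alpha_4, alpha_5, alpha_6} form a chain of 4 nodes with a double edge at one end; the terminal node there is the unique short simple root (B_4). A semisimple Lie algebra decomposes uniquely as the direct sum of simple ideals, one per connected component of its Dynkin diagram, so g ≅ A_2 ⊕ B_4 (dimension 8 + 36 = 44).

A_2 (sl(3)) ⊕ B_4 (so(9))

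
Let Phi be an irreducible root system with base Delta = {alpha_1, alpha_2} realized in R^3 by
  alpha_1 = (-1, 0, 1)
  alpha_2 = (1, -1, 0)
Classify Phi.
A_2 (sl(3))

Compute the Cartan integers a_ij = 2(alpha_i, alpha_j)/(alpha_j, alpha_j); the resulting 2x2 Cartan matrix is
[[2, -1], [-1, 2]].
All simple roots have the same length, so the diagram is simply laced. The associated Dynkin diagram is a chain of 2 nodes with single edges (A_2), so the type is A_2 (the algebra sl(3)).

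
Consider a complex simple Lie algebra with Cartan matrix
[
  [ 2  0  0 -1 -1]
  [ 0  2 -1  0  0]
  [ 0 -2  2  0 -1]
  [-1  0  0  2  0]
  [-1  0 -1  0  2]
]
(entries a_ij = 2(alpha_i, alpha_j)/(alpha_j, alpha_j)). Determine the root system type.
B_5

The matrix has rank 5 with 2's on the diagonal. Reading the off-diagonal entries as Dynkin edges (a single edge where a_ij = a_ji = -1; a double or triple edge where a_ij * a_ji = 2 or 3), the diagram is a chain of 5 nodes with a double edge at one end; the terminal node there is the unique short simple root (B_5). One simple-root ordering that puts it in standard form is (alpha_4, alpha_1, alpha_5, alpha_3, alpha_2). So the algebra is type B_5, i.e. so(11).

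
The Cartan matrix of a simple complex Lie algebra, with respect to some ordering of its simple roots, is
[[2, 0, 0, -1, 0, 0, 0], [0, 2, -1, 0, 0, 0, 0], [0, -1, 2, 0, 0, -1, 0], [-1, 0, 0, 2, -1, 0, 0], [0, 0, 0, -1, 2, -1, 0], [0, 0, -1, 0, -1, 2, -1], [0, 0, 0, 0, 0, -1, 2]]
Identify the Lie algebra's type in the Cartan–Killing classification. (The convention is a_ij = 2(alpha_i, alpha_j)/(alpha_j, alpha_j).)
The matrix has rank 7 with 2's on the diagonal. Reading the off-diagonal entries as Dynkin edges (a single edge where a_ij = a_ji = -1; a double or triple edge where a_ij * a_ji = 2 or 3), the diagram is a chain of 6 nodes with one extra node attached to the third node from one end (E_7). One simple-root ordering that puts it in standard form is (alpha_2, alpha_7, alpha_3, alpha_6, alpha_5, alpha_4, alpha_1). So the algebra is type E_7.

type E_7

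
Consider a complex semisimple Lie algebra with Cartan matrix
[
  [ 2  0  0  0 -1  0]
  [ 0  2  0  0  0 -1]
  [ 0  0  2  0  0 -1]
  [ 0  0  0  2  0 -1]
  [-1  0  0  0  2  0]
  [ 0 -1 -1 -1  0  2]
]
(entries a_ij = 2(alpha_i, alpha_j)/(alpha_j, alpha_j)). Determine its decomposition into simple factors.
A_2 (sl(3)) ⊕ D_4 (so(8))

The diagram associated to this matrix has two connected components: the simple roots {alpha_1, alpha_5} form a chain of 2 nodes with single edges (A_2), and {alpha_2, alpha_3, alpha_4, alpha_6} form a chain of 2 nodes with a fork of two nodes at one end (D_4). A semisimple Lie algebra decomposes uniquely as the direct sum of simple ideals, one per connected component of its Dynkin diagram, so g ≅ A_2 ⊕ D_4 (dimension 8 + 28 = 36).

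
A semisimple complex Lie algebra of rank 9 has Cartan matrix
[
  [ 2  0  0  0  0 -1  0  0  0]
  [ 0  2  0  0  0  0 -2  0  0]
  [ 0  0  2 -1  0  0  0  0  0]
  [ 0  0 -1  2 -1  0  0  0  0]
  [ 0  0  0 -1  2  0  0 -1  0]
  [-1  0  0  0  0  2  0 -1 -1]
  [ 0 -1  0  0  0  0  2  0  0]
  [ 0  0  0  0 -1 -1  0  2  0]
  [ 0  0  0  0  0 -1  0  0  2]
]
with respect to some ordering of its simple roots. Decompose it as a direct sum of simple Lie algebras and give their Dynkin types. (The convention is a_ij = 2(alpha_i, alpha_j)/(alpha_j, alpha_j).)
B2 + D7

The diagram associated to this matrix has two connected components: the simple roots {alpha_2, alpha_7} form a chain of 2 nodes with a double edge at one end; the terminal node there is the unique short simple root (B_2), and {alpha_1, alpha_3, alpha_4, alpha_5, alpha_6, alpha_8, alpha_9} form a chain of 5 nodes with a fork of two nodes at one end (D_7). A semisimple Lie algebra decomposes uniquely as the direct sum of simple ideals, one per connected component of its Dynkin diagram, so g ≅ B_2 ⊕ D_7 (dimension 10 + 91 = 101).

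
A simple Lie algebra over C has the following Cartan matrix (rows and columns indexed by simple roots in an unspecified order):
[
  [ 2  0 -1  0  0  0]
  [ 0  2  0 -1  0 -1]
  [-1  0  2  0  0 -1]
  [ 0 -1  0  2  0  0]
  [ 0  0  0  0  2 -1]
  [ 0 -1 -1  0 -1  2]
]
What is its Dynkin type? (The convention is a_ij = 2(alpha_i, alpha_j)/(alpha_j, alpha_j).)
The matrix has rank 6 with 2's on the diagonal. Reading the off-diagonal entries as Dynkin edges (a single edge where a_ij = a_ji = -1; a double or triple edge where a_ij * a_ji = 2 or 3), the diagram is a chain of 5 nodes with one extra node attached to the third node from one end (E_6). One simple-root ordering that puts it in standard form is (alpha_4, alpha_5, alpha_2, alpha_6, alpha_3, alpha_1). So the algebra is type E_6.

E6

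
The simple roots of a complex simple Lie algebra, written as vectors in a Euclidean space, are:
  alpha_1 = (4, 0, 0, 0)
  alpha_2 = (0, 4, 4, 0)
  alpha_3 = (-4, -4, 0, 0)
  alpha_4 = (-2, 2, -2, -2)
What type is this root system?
Compute the Cartan integers a_ij = 2(alpha_i, alpha_j)/(alpha_j, alpha_j); the resulting 4x4 Cartan matrix is
[[2, 0, -1, -1], [0, 2, -1, 0], [-2, -1, 2, 0], [-1, 0, 0, 2]].
The roots have two lengths (squared-length ratio 2:1); the short ones are alpha_{1,4}. The associated Dynkin diagram is a chain of 4 nodes with a double edge between the middle two (F_4), so the type is F_4.

F4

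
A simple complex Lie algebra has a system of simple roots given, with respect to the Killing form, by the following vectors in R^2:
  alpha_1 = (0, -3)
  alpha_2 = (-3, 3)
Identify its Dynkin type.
type B_2

Compute the Cartan integers a_ij = 2(alpha_i, alpha_j)/(alpha_j, alpha_j); the resulting 2x2 Cartan matrix is
[[2, -1], [-2, 2]].
The roots have two lengths (squared-length ratio 2:1); the short ones are alpha_{1}. The associated Dynkin diagram is a chain of 2 nodes with a double edge at one end; the terminal node there is the unique short simple root (B_2), so the type is B_2 (the algebra so(5)).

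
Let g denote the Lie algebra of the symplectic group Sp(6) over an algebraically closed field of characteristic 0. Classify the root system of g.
C_3 (sp(6))

This is sp(6), which has dimension 6(6+1)/2 = 21 and rank 6/2 = 3. In the classification of classical Lie algebras, the symplectic algebra sp(2n) has type C_n; here n = 3, so the Dynkin diagram is a chain of 3 nodes with a double edge at one end; the terminal node there is the unique long simple root (C_3). Hence the type is C_3.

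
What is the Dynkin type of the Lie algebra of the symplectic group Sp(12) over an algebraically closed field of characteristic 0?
This is sp(12), which has dimension 12(12+1)/2 = 78 and rank 12/2 = 6. In the classification of classical Lie algebras, the symplectic algebra sp(2n) has type C_n; here n = 6, so the Dynkin diagram is a chain of 6 nodes with a double edge at one end; the terminal node there is the unique long simple root (C_6). Hence the type is C_6.

C_6 (sp(12))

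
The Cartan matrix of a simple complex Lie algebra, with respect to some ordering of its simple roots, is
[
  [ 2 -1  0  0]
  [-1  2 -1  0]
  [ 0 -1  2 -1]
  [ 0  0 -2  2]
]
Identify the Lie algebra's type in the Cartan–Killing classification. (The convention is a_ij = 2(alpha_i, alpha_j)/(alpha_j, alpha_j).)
The matrix has rank 4 with 2's on the diagonal. Reading the off-diagonal entries as Dynkin edges (a single edge where a_ij = a_ji = -1; a double or triple edge where a_ij * a_ji = 2 or 3), the diagram is a chain of 4 nodes with a double edge at one end; the terminal node there is the unique long simple root (C_4). One simple-root ordering that puts it in standard form is (alpha_1, alpha_2, alpha_3, alpha_4). So the algebra is type C_4, i.e. sp(8).

C_4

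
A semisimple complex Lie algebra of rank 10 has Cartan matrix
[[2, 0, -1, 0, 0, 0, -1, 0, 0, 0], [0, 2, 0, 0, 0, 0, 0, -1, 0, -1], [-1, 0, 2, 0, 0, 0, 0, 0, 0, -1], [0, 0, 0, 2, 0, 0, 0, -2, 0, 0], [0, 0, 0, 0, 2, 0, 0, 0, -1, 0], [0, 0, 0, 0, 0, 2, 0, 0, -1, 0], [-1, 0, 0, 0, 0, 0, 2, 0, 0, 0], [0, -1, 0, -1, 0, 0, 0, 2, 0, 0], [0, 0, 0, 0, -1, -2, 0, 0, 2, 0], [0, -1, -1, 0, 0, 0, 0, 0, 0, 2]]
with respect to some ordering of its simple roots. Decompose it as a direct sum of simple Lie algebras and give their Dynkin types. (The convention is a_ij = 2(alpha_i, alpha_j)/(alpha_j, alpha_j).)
The diagram associated to this matrix has two connected components: the simple roots {alpha_5, alpha_6, alpha_9} form a chain of 3 nodes with a double edge at one end; the terminal node there is the unique short simple root (B_3), and {alpha_1, alpha_2, alpha_3, alpha_4, alpha_7, alpha_8, alpha_10} form a chain of 7 nodes with a double edge at one end; the terminal node there is the unique long simple root (C_7). A semisimple Lie algebra decomposes uniquely as the direct sum of simple ideals, one per connected component of its Dynkin diagram, so g ≅ B_3 ⊕ C_7 (dimension 21 + 105 = 126).

B_3 (so(7)) ⊕ C_7 (sp(14))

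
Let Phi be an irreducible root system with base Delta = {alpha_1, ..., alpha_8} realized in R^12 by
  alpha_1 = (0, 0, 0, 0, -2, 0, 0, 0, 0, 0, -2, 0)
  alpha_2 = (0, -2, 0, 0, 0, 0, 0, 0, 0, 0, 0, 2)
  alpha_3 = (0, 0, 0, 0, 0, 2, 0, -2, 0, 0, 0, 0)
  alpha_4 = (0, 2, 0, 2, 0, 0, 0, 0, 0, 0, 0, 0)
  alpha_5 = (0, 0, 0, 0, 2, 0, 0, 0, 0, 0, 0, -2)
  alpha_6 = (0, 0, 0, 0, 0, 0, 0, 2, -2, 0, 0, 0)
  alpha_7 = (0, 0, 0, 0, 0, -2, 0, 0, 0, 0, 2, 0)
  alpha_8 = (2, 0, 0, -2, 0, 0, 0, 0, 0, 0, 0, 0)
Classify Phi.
Compute the Cartan integers a_ij = 2(alpha_i, alpha_j)/(alpha_j, alpha_j); the resulting 8x8 Cartan matrix is
[[2, 0, 0, 0, -1, 0, -1, 0], [0, 2, 0, -1, -1, 0, 0, 0], [0, 0, 2, 0, 0, -1, -1, 0], [0, -1, 0, 2, 0, 0, 0, -1], [-1, -1, 0, 0, 2, 0, 0, 0], [0, 0, -1, 0, 0, 2, 0, 0], [-1, 0, -1, 0, 0, 0, 2, 0], [0, 0, 0, -1, 0, 0, 0, 2]].
All simple roots have the same length, so the diagram is simply laced. The associated Dynkin diagram is a chain of 8 nodes with single edges (A_8), so the type is A_8 (the algebra sl(9)).

A8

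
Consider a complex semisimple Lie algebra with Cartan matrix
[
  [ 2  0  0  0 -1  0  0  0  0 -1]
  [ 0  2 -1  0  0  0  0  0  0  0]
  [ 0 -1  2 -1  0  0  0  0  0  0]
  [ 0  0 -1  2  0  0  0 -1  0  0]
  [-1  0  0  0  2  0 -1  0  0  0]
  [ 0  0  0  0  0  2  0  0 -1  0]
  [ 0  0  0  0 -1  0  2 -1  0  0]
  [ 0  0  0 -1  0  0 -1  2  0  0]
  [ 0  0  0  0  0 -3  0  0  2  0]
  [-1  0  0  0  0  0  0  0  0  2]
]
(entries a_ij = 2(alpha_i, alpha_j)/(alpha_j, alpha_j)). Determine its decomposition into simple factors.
A_8 (sl(9)) ⊕ G_2

The diagram associated to this matrix has two connected components: the simple roots {alpha_1, alpha_2, alpha_3, alpha_4, alpha_5, alpha_7, alpha_8, alpha_10} form a chain of 8 nodes with single edges (A_8), and {alpha_6, alpha_9} form two nodes joined by a triple edge (G_2). A semisimple Lie algebra decomposes uniquely as the direct sum of simple ideals, one per connected component of its Dynkin diagram, so g ≅ A_8 ⊕ G_2 (dimension 80 + 14 = 94).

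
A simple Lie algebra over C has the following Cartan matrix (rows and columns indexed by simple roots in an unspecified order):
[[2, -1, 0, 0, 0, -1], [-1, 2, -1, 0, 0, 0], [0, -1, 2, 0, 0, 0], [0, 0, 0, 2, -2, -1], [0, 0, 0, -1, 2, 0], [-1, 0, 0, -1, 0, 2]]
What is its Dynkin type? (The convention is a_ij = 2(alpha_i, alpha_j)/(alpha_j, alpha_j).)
type B_6

The matrix has rank 6 with 2's on the diagonal. Reading the off-diagonal entries as Dynkin edges (a single edge where a_ij = a_ji = -1; a double or triple edge where a_ij * a_ji = 2 or 3), the diagram is a chain of 6 nodes with a double edge at one end; the terminal node there is the unique short simple root (B_6). One simple-root ordering that puts it in standard form is (alpha_3, alpha_2, alpha_1, alpha_6, alpha_4, alpha_5). So the algebra is type B_6, i.e. so(13).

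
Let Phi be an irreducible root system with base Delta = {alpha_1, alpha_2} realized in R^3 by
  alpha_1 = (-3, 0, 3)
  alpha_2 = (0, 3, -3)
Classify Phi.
A_2

Compute the Cartan integers a_ij = 2(alpha_i, alpha_j)/(alpha_j, alpha_j); the resulting 2x2 Cartan matrix is
[[2, -1], [-1, 2]].
All simple roots have the same length, so the diagram is simply laced. The associated Dynkin diagram is a chain of 2 nodes with single edges (A_2), so the type is A_2 (the algebra sl(3)).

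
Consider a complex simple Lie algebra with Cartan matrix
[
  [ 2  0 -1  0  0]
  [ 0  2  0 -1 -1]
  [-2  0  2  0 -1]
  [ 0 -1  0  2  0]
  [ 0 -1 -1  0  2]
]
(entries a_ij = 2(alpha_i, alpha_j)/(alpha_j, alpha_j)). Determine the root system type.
B5

The matrix has rank 5 with 2's on the diagonal. Reading the off-diagonal entries as Dynkin edges (a single edge where a_ij = a_ji = -1; a double or triple edge where a_ij * a_ji = 2 or 3), the diagram is a chain of 5 nodes with a double edge at one end; the terminal node there is the unique short simple root (B_5). One simple-root ordering that puts it in standard form is (alpha_4, alpha_2, alpha_5, alpha_3, alpha_1). So the algebra is type B_5, i.e. so(11).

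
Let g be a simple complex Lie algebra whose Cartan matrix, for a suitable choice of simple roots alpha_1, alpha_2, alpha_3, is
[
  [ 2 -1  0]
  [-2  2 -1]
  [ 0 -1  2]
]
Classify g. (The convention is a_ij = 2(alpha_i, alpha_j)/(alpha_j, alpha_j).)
B3

The matrix has rank 3 with 2's on the diagonal. Reading the off-diagonal entries as Dynkin edges (a single edge where a_ij = a_ji = -1; a double or triple edge where a_ij * a_ji = 2 or 3), the diagram is a chain of 3 nodes with a double edge at one end; the terminal node there is the unique short simple root (B_3). One simple-root ordering that puts it in standard form is (alpha_3, alpha_2, alpha_1). So the algebra is type B_3, i.e. so(7).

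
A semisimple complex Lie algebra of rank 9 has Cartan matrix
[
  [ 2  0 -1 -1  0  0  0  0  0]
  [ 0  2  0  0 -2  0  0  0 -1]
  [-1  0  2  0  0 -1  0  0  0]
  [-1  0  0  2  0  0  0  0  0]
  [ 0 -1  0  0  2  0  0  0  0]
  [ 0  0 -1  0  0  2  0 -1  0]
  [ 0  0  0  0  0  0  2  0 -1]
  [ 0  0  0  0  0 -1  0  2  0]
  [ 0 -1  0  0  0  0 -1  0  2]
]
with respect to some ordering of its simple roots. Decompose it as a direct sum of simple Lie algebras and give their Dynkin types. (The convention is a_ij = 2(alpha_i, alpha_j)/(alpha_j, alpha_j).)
The diagram associated to this matrix has two connected components: the simple roots {alpha_1, alpha_3, alpha_4, alpha_6, alpha_8} form a chain of 5 nodes with single edges (A_5), and {alpha_2, alpha_5, alpha_7, alpha_9} form a chain of 4 nodes with a double edge at one end; the terminal node there is the unique short simple root (B_4). A semisimple Lie algebra decomposes uniquely as the direct sum of simple ideals, one per connected component of its Dynkin diagram, so g ≅ A_5 ⊕ B_4 (dimension 35 + 36 = 71).

A_5 (sl(6)) ⊕ B_4 (so(9))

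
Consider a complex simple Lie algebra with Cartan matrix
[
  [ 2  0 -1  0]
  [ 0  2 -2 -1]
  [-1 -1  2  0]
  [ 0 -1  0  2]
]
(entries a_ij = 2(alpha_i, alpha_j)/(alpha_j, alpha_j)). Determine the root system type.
F_4

The matrix has rank 4 with 2's on the diagonal. Reading the off-diagonal entries as Dynkin edges (a single edge where a_ij = a_ji = -1; a double or triple edge where a_ij * a_ji = 2 or 3), the diagram is a chain of 4 nodes with a double edge between the middle two (F_4). One simple-root ordering that puts it in standard form is (alpha_4, alpha_2, alpha_3, alpha_1). So the algebra is type F_4.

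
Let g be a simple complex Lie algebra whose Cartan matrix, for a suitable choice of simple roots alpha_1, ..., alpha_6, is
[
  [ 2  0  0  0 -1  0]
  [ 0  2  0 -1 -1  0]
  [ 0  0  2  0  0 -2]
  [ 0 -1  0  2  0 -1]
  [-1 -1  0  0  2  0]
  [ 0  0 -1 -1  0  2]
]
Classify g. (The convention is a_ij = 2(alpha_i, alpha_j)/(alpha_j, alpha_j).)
C6

The matrix has rank 6 with 2's on the diagonal. Reading the off-diagonal entries as Dynkin edges (a single edge where a_ij = a_ji = -1; a double or triple edge where a_ij * a_ji = 2 or 3), the diagram is a chain of 6 nodes with a double edge at one end; the terminal node there is the unique long simple root (C_6). One simple-root ordering that puts it in standard form is (alpha_1, alpha_5, alpha_2, alpha_4, alpha_6, alpha_3). So the algebra is type C_6, i.e. sp(12).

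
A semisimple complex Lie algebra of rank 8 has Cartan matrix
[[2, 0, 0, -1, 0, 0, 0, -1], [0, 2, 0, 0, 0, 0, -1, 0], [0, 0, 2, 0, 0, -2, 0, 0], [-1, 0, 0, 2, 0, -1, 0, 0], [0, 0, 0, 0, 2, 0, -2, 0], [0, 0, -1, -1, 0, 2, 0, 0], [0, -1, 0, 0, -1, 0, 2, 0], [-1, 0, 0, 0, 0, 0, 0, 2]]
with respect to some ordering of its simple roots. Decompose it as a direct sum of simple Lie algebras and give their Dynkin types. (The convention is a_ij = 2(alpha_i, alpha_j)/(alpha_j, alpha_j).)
C3 + C5

The diagram associated to this matrix has two connected components: the simple roots {alpha_2, alpha_5, alpha_7} form a chain of 3 nodes with a double edge at one end; the terminal node there is the unique long simple root (C_3), and {alpha_1, alpha_3, alpha_4, alpha_6, alpha_8} form a chain of 5 nodes with a double edge at one end; the terminal node there is the unique long simple root (C_5). A semisimple Lie algebra decomposes uniquely as the direct sum of simple ideals, one per connected component of its Dynkin diagram, so g ≅ C_3 ⊕ C_5 (dimension 21 + 55 = 76).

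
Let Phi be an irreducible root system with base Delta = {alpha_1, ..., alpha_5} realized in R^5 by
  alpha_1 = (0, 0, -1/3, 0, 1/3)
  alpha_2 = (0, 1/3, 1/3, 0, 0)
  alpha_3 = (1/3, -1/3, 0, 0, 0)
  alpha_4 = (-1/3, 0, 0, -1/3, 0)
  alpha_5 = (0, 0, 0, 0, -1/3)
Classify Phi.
Compute the Cartan integers a_ij = 2(alpha_i, alpha_j)/(alpha_j, alpha_j); the resulting 5x5 Cartan matrix is
[[2, -1, 0, 0, -2], [-1, 2, -1, 0, 0], [0, -1, 2, -1, 0], [0, 0, -1, 2, 0], [-1, 0, 0, 0, 2]].
The roots have two lengths (squared-length ratio 2:1); the short ones are alpha_{5}. The associated Dynkin diagram is a chain of 5 nodes with a double edge at one end; the terminal node there is the unique short simple root (B_5), so the type is B_5 (the algebra so(11)).

B_5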